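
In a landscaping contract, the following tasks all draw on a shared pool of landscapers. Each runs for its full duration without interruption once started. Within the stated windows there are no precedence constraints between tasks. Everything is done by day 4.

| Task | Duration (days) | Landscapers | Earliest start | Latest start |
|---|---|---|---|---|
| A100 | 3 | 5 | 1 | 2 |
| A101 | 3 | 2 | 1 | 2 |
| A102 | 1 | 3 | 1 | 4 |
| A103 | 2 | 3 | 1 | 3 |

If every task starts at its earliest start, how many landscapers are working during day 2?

10

At early start, day 2 has: A100, A101, A103.
Demand: 5 + 2 + 3 = 10.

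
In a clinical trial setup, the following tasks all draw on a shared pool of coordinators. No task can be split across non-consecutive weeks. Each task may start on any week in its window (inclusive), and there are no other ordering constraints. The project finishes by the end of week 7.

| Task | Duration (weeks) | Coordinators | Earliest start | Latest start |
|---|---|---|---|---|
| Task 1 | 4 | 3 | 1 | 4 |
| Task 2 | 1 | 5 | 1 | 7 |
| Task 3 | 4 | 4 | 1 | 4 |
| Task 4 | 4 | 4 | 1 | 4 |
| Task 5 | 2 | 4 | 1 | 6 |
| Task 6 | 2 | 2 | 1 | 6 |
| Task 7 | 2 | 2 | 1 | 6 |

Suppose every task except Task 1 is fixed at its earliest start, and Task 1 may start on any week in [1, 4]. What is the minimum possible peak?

21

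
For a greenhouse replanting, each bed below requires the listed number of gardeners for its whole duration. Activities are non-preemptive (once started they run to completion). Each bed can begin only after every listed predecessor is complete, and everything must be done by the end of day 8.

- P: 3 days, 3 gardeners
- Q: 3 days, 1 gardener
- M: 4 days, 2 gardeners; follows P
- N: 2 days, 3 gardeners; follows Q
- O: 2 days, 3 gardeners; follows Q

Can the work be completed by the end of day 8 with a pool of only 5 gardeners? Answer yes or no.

yes

Schedule P@1, Q@1, M@4, N@4, O@6: d1:4  d2:4  d3:4  d4:5  d5:5  d6:5  d7:5  d8:0 — peak 5 ≤ 5.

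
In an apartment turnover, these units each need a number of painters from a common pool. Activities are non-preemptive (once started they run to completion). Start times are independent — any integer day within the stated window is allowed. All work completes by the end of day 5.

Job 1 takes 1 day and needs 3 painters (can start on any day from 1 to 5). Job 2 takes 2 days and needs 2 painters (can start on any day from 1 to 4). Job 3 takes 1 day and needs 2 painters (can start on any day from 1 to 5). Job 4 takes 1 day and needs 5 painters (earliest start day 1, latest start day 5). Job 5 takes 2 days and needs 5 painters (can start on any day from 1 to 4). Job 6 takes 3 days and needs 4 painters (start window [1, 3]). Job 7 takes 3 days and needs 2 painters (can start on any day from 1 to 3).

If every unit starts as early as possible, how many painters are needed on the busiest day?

23

Early-start schedule: Job 1@1, Job 2@1, Job 3@1, Job 4@1, Job 5@1, Job 6@1, Job 7@1.
Load per day: day 1: 23, day 2: 13, day 3: 6, day 4: 0, day 5: 0.
Peak is 23.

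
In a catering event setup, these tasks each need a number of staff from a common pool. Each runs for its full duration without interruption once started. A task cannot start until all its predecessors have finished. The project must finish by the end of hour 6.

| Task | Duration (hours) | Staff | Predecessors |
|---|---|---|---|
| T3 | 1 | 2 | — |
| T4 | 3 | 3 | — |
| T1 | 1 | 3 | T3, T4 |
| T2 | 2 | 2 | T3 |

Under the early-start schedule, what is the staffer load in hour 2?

5

At early start, hour 2 has: T4, T2.
Demand: 3 + 2 = 5.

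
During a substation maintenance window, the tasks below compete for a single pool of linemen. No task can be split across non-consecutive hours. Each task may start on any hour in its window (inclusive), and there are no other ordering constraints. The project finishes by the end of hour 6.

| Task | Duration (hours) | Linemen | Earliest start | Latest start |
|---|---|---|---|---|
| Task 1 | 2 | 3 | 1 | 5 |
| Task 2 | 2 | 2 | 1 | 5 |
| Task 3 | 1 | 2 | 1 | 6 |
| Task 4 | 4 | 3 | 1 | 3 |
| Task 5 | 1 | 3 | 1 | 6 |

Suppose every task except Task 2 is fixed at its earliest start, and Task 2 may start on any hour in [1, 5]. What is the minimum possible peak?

Task 2@1: h1:13  h2:8  h3:3  h4:3  h5:0  h6:0 → peak 13
Task 2@2: h1:11  h2:8  h3:5  h4:3  h5:0  h6:0 → peak 11
Task 2@3: h1:11  h2:6  h3:5  h4:5  h5:0  h6:0 → peak 11
Task 2@4: h1:11  h2:6  h3:3  h4:5  h5:2  h6:0 → peak 11
Task 2@5: h1:11  h2:6  h3:3  h4:3  h5:2  h6:2 → peak 11
Best is Task 2@2, peak 11.

11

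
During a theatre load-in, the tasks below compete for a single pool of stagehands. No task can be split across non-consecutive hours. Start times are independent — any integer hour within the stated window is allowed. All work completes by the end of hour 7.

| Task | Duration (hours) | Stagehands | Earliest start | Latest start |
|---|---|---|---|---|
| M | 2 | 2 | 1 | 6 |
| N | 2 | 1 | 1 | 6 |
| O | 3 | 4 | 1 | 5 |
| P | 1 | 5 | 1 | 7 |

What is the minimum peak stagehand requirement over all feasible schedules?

5

Early-start (M@1, N@1, O@1, P@1) gives peak 12: h1:12  h2:7  h3:4  h4:0  h5:0  h6:0  h7:0.
Shift O→3, P→6.
Schedule M@1, N@1, O@3, P@6: h1:3  h2:3  h3:4  h4:4  h5:4  h6:5  h7:0 — peak 5.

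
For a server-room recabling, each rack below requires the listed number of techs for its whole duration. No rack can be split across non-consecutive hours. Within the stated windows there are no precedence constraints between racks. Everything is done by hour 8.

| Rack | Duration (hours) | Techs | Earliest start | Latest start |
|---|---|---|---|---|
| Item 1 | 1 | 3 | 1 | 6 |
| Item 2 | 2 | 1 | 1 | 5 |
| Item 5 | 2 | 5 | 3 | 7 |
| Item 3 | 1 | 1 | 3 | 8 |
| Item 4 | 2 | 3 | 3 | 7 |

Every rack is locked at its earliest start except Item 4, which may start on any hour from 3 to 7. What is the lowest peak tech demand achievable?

Item 4@3: h1:4  h2:1  h3:9  h4:8  h5:0  h6:0  h7:0  h8:0 → peak 9
Item 4@4: h1:4  h2:1  h3:6  h4:8  h5:3  h6:0  h7:0  h8:0 → peak 8
Item 4@5: h1:4  h2:1  h3:6  h4:5  h5:3  h6:3  h7:0  h8:0 → peak 6
Item 4@6: h1:4  h2:1  h3:6  h4:5  h5:0  h6:3  h7:3  h8:0 → peak 6
Item 4@7: h1:4  h2:1  h3:6  h4:5  h5:0  h6:0  h7:3  h8:3 → peak 6
Best is Item 4@5, peak 6.

6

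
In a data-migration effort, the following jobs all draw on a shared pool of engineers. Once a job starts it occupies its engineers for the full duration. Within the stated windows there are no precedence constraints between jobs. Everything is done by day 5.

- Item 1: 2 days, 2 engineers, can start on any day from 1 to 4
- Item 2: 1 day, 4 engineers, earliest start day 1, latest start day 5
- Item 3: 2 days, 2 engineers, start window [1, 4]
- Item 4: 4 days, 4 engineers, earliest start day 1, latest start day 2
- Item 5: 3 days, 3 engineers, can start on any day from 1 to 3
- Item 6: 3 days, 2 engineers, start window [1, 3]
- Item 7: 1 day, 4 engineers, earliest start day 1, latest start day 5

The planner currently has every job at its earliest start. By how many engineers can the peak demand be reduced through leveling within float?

Early-start peak: d1:21  d2:13  d3:9  d4:4  d5:0 ⇒ 21.
Leveled (Item 1@1, Item 2@1, Item 3@1, Item 4@2, Item 5@1, Item 6@3, Item 7@4): d1:11  d2:11  d3:9  d4:10  d5:6 ⇒ 11.
Reduction 21 − 11 = 10.

10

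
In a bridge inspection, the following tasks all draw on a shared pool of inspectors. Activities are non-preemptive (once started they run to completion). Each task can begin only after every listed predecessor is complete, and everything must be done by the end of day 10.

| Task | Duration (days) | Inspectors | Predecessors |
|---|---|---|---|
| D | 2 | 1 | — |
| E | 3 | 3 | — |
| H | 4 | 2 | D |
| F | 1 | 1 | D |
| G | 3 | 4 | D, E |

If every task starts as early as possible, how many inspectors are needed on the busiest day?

6

Early-start schedule: D@1, E@1, H@3, F@3, G@4.
Load per day: day 1: 4, day 2: 4, day 3: 6, day 4: 6, day 5: 6, day 6: 6, day 7: 0, day 8: 0, day 9: 0, day 10: 0.
Peak is 6.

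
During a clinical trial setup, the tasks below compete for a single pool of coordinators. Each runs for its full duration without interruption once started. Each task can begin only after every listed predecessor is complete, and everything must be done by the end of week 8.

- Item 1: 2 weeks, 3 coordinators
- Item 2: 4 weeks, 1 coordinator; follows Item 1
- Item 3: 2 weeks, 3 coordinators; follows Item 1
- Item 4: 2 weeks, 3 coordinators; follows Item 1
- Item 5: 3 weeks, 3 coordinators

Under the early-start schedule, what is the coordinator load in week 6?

1

At early start, week 6 has: Item 2.
Demand: 1 = 1.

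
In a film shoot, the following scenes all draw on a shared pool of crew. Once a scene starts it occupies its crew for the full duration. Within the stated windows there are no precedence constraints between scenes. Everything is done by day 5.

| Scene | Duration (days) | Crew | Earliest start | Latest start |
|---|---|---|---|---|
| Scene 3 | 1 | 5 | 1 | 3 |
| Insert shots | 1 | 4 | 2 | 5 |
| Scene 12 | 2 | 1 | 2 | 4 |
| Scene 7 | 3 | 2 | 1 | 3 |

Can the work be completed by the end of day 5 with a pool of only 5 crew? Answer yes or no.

Schedule Scene 3@1, Insert shots@2, Scene 12@2, Scene 7@3: d1:5  d2:5  d3:3  d4:2  d5:2 — peak 5 ≤ 5.

yes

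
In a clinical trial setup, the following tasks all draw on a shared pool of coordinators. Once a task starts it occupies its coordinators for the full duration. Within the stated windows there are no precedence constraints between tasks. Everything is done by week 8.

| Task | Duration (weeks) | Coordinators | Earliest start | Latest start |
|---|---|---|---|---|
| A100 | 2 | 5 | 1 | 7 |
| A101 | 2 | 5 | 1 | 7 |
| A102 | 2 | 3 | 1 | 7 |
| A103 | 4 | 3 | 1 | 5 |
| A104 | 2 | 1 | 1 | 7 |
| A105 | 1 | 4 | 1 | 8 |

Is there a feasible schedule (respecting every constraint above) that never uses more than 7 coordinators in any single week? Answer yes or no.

Schedule A100@1, A101@3, A102@5, A103@5, A104@1, A105@7: w1:6  w2:6  w3:5  w4:5  w5:6  w6:6  w7:7  w8:3 — peak 7 ≤ 7.

yes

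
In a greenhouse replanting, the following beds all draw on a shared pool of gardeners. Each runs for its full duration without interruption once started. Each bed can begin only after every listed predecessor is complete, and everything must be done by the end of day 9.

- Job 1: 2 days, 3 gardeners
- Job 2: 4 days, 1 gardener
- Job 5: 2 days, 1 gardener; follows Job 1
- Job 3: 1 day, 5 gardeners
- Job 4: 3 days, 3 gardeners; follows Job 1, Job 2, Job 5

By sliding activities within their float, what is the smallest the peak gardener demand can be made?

Early-start (Job 1@1, Job 2@1, Job 5@3, Job 3@1, Job 4@5) gives peak 9: d1:9  d2:4  d3:2  d4:2  d5:3  d6:3  d7:3  d8:0  d9:0.
Shift Job 3→5, Job 4→6.
Schedule Job 1@1, Job 2@1, Job 5@3, Job 3@5, Job 4@6: d1:4  d2:4  d3:2  d4:2  d5:5  d6:3  d7:3  d8:3  d9:0 — peak 5.

5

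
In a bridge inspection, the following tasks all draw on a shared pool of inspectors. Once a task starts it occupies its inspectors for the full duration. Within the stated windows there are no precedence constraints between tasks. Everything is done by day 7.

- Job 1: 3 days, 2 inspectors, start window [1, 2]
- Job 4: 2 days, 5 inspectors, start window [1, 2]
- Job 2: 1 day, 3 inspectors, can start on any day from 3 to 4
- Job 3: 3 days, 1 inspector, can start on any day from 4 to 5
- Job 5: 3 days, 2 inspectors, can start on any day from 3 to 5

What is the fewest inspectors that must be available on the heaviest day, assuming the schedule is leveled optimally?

Schedule Job 1@1, Job 4@1, Job 2@3, Job 3@4, Job 5@3: d1:7  d2:7  d3:7  d4:3  d5:3  d6:1  d7:0 — peak 7.

7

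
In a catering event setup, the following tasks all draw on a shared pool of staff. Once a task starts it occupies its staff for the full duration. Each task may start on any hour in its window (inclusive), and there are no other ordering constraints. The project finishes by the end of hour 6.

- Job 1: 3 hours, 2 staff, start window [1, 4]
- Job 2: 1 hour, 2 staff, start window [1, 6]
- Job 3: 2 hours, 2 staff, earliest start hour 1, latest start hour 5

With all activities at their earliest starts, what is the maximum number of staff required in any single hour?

6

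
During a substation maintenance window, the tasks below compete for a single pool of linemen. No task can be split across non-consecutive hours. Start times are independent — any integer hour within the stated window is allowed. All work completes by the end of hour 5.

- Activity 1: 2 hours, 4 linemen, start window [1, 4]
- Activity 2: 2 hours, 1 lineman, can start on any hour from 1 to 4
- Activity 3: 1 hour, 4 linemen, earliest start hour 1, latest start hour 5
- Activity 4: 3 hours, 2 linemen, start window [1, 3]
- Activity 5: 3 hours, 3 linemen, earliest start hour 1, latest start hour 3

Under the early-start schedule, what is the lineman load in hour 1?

14

At early start, hour 1 has: Activity 1, Activity 2, Activity 3, Activity 4, Activity 5.
Demand: 4 + 1 + 4 + 2 + 3 = 14.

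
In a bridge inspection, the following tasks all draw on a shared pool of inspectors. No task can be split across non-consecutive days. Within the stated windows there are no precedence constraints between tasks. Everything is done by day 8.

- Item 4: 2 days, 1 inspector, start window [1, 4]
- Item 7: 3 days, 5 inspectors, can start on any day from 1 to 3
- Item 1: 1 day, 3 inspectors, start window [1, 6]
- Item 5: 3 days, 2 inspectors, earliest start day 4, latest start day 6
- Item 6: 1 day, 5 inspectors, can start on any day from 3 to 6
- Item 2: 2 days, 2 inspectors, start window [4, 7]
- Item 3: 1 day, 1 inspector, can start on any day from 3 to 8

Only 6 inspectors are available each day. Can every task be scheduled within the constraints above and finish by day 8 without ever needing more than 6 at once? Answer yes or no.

Schedule Item 4@1, Item 7@1, Item 1@4, Item 5@6, Item 6@5, Item 2@6, Item 3@3: d1:6  d2:6  d3:6  d4:3  d5:5  d6:4  d7:4  d8:2 — peak 6 ≤ 6.

yes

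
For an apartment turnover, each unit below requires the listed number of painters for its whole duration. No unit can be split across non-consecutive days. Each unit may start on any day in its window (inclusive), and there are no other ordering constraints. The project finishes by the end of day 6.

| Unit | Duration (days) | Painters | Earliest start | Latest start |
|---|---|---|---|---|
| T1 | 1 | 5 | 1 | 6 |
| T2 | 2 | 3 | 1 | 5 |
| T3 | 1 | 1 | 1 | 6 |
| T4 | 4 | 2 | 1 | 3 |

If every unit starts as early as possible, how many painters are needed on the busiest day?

11

Early-start schedule: T1@1, T2@1, T3@1, T4@1.
Load per day: day 1: 11, day 2: 5, day 3: 2, day 4: 2, day 5: 0, day 6: 0.
Peak is 11.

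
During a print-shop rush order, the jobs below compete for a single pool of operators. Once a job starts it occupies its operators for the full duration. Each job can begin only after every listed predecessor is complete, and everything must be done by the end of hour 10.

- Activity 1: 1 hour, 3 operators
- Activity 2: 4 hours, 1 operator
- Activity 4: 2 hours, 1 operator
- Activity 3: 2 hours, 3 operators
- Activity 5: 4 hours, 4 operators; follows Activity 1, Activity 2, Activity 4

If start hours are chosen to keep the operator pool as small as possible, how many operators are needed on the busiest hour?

4

Early-start (Activity 1@1, Activity 2@1, Activity 4@1, Activity 3@1, Activity 5@5) gives peak 8: h1:8  h2:5  h3:1  h4:1  h5:4  h6:4  h7:4  h8:4  h9:0  h10:0.
Shift Activity 4→2, Activity 3→4, Activity 5→6.
Schedule Activity 1@1, Activity 2@1, Activity 4@2, Activity 3@4, Activity 5@6: h1:4  h2:2  h3:2  h4:4  h5:3  h6:4  h7:4  h8:4  h9:4  h10:0 — peak 4.
Total operator-hours = 31 over 10 hours ⇒ peak ≥ ⌈31/10⌉ = 4, so 4 is optimal.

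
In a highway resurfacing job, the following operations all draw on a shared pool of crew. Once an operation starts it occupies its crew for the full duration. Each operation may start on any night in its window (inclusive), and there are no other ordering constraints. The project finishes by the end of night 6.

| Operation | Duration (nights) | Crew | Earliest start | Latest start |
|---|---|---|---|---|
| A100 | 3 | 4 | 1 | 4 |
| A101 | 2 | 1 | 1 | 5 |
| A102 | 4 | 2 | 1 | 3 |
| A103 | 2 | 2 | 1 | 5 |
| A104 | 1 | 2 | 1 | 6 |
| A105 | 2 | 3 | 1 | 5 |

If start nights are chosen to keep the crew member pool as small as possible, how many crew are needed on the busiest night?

Early-start (A100@1, A101@1, A102@1, A103@1, A104@1, A105@1) gives peak 14: n1:14  n2:12  n3:6  n4:2  n5:0  n6:0.
Shift A101→4, A103→4, A104→6, A105→5.
Schedule A100@1, A101@4, A102@1, A103@4, A104@6, A105@5: n1:6  n2:6  n3:6  n4:5  n5:6  n6:5 — peak 6.
Total crew member-nights = 34 over 6 nights ⇒ peak ≥ ⌈34/6⌉ = 6, so 6 is optimal.

6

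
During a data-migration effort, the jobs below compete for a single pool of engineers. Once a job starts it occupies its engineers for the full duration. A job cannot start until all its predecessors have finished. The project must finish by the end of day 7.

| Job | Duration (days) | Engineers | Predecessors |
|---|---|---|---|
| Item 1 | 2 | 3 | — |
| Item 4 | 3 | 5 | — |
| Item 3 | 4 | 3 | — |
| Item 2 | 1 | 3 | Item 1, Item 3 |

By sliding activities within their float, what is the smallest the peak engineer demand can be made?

Early-start (Item 1@1, Item 4@1, Item 3@1, Item 2@5) gives peak 11: d1:11  d2:11  d3:8  d4:3  d5:3  d6:0  d7:0.
Shift Item 3→3, Item 2→7.
Schedule Item 1@1, Item 4@1, Item 3@3, Item 2@7: d1:8  d2:8  d3:8  d4:3  d5:3  d6:3  d7:3 — peak 8.

8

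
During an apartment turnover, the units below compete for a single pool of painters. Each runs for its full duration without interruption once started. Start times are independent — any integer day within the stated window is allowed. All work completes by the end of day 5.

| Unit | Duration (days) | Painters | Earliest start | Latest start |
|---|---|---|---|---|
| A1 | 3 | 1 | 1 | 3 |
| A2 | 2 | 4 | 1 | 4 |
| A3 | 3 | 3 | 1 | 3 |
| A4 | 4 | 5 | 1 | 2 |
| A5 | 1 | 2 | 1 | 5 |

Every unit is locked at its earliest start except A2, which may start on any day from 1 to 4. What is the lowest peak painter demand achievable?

11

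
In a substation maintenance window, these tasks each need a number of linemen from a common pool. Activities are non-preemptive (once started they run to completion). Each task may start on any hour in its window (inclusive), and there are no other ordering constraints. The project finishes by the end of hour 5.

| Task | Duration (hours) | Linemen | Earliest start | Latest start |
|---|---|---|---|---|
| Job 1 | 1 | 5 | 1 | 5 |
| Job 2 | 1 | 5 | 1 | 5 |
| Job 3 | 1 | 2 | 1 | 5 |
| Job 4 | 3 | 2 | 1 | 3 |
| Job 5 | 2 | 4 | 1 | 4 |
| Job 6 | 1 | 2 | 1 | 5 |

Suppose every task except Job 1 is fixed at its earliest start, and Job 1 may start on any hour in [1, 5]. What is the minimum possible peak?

15

Job 1@1: h1:20  h2:6  h3:2  h4:0  h5:0 → peak 20
Job 1@2: h1:15  h2:11  h3:2  h4:0  h5:0 → peak 15
Job 1@3: h1:15  h2:6  h3:7  h4:0  h5:0 → peak 15
Job 1@4: h1:15  h2:6  h3:2  h4:5  h5:0 → peak 15
Job 1@5: h1:15  h2:6  h3:2  h4:0  h5:5 → peak 15
Best is Job 1@2, peak 15.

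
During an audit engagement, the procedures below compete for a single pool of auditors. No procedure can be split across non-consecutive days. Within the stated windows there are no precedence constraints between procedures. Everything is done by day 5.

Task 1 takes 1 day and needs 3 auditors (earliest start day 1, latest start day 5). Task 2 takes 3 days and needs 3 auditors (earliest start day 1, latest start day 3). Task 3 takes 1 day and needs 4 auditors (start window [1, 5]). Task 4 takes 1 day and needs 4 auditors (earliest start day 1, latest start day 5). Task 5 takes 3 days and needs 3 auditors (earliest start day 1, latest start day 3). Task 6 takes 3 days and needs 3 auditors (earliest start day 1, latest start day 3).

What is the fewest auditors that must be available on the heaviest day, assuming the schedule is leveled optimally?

Early-start (Task 1@1, Task 2@1, Task 3@1, Task 4@1, Task 5@1, Task 6@1) gives peak 20: d1:20  d2:9  d3:9  d4:0  d5:0.
Shift Task 3→4, Task 4→5, Task 6→2.
Schedule Task 1@1, Task 2@1, Task 3@4, Task 4@5, Task 5@1, Task 6@2: d1:9  d2:9  d3:9  d4:7  d5:4 — peak 9.

9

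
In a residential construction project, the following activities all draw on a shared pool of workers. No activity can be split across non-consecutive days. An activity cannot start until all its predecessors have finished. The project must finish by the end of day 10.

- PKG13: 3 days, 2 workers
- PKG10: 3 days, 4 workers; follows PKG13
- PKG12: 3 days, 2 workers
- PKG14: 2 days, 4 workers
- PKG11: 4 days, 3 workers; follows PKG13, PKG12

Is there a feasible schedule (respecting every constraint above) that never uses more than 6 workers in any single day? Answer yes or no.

Schedule PKG13@1, PKG10@4, PKG12@3, PKG14@1, PKG11@7: d1:6  d2:6  d3:4  d4:6  d5:6  d6:4  d7:3  d8:3  d9:3  d10:3 — peak 6 ≤ 6.

yes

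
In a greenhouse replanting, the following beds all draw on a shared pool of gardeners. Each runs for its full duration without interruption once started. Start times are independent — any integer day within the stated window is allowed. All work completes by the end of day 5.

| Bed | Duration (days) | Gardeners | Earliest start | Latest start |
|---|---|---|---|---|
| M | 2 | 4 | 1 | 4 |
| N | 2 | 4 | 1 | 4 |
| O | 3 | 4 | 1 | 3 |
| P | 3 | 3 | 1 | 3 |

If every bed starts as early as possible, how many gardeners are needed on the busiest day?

Early-start schedule: M@1, N@1, O@1, P@1.
Load per day: day 1: 15, day 2: 15, day 3: 7, day 4: 0, day 5: 0.
Peak is 15.

15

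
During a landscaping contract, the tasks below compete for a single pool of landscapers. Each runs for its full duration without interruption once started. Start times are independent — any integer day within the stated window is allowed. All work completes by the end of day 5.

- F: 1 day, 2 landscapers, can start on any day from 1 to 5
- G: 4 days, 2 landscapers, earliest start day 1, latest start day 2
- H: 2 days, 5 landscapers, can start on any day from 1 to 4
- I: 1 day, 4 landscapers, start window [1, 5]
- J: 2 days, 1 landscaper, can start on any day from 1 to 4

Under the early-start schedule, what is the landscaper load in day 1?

14

At early start, day 1 has: F, G, H, I, J.
Demand: 2 + 2 + 5 + 4 + 1 = 14.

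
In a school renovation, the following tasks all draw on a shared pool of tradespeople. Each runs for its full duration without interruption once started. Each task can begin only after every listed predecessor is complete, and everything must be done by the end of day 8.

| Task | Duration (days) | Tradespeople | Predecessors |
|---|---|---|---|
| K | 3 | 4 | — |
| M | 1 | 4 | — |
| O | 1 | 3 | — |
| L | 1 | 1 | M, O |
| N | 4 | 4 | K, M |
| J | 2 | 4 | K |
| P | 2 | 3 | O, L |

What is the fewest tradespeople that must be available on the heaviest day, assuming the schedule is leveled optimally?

8

Early-start (K@1, M@1, O@1, L@2, N@4, J@4, P@3) gives peak 11: d1:11  d2:5  d3:7  d4:11  d5:8  d6:4  d7:4  d8:0.
Shift O→2, L→3, P→6.
Schedule K@1, M@1, O@2, L@3, N@4, J@4, P@6: d1:8  d2:7  d3:5  d4:8  d5:8  d6:7  d7:7  d8:0 — peak 8.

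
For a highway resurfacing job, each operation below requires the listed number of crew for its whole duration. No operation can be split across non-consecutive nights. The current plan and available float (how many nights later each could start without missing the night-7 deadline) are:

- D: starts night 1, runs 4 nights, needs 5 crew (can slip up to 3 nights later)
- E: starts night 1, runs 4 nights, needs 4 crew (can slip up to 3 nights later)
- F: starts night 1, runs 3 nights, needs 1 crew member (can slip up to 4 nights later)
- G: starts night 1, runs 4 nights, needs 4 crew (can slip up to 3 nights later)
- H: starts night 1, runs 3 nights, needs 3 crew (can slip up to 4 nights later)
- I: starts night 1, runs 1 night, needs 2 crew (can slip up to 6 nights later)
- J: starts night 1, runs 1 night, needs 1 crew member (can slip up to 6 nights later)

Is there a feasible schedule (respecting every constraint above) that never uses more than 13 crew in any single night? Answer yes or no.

Schedule D@1, E@1, F@1, G@4, H@1, I@5, J@5: n1:13  n2:13  n3:13  n4:13  n5:7  n6:4  n7:4 — peak 13 ≤ 13.

yes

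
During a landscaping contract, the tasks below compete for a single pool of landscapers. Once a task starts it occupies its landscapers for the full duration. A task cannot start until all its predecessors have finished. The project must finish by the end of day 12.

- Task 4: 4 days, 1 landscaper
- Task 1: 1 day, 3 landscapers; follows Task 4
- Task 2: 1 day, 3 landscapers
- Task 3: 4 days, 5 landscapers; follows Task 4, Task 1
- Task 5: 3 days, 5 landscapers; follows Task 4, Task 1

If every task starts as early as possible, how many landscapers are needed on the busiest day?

10

Early-start schedule: Task 4@1, Task 1@5, Task 2@1, Task 3@6, Task 5@6.
Load per day: day 1: 4, day 2: 1, day 3: 1, day 4: 1, day 5: 3, day 6: 10, day 7: 10, day 8: 10, day 9: 5, day 10: 0, day 11: 0, day 12: 0.
Peak is 10.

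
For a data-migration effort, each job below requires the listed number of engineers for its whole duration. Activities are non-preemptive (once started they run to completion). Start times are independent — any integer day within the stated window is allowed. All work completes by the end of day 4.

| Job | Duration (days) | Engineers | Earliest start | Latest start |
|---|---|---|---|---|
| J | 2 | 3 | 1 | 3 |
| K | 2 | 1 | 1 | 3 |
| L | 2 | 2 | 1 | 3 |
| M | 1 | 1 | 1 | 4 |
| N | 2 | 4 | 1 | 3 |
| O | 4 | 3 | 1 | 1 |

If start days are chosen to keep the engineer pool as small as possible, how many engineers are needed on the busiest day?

Early-start (J@1, K@1, L@1, M@1, N@1, O@1) gives peak 14: d1:14  d2:13  d3:3  d4:3.
Shift M→3, N→3.
Schedule J@1, K@1, L@1, M@3, N@3, O@1: d1:9  d2:9  d3:8  d4:7 — peak 9.
Total engineer-days = 33 over 4 days ⇒ peak ≥ ⌈33/4⌉ = 9, so 9 is optimal.

9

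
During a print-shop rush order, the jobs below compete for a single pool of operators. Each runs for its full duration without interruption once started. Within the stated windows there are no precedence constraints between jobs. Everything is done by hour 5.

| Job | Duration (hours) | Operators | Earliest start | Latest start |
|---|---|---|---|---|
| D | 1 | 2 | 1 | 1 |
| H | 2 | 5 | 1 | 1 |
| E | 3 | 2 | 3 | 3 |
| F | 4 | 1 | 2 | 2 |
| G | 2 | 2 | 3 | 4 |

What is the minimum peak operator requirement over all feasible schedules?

7

Schedule D@1, H@1, E@3, F@2, G@3: h1:7  h2:6  h3:5  h4:5  h5:3 — peak 7.
No arrangement of the 2 feasible schedules does better.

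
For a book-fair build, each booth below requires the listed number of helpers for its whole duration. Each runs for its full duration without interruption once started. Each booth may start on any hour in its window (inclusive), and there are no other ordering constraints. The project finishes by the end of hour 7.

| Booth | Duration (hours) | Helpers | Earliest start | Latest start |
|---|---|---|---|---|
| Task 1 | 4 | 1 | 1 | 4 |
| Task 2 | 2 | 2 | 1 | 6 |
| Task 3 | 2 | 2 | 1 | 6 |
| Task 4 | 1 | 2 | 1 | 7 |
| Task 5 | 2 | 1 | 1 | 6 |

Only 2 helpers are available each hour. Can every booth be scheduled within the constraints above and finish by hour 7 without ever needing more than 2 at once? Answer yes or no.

Total helper-hours = 16; over 7 hours the average is 16/7 > 2, so some hour must exceed 2.

no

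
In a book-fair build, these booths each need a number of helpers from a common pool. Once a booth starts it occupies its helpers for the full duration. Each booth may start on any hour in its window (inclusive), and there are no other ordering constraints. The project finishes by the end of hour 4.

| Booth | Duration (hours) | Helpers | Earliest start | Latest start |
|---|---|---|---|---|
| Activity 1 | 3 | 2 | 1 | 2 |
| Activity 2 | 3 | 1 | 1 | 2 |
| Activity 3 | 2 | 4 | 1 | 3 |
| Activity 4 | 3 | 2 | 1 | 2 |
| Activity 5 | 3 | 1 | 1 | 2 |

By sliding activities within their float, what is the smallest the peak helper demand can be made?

Schedule Activity 1@1, Activity 2@1, Activity 3@1, Activity 4@1, Activity 5@1: h1:10  h2:10  h3:6  h4:0 — peak 10.

10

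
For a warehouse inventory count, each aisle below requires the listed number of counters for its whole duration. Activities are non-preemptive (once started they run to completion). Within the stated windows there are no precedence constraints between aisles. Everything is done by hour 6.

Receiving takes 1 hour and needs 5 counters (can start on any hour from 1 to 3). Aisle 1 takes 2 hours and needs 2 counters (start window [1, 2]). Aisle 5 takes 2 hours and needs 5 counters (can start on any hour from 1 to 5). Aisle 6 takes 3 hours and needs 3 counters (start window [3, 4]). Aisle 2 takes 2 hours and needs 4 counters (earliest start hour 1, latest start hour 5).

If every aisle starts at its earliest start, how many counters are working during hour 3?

3

At early start, hour 3 has: Aisle 6.
Demand: 3 = 3.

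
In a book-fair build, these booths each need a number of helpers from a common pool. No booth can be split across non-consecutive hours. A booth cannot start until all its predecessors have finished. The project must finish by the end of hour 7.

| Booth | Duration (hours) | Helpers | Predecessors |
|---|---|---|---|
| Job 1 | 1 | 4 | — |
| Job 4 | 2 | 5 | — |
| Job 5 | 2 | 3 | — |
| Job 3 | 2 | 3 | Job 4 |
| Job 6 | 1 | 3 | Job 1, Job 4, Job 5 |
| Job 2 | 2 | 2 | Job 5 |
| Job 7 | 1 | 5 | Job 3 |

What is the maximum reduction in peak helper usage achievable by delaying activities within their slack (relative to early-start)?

Early-start peak: h1:12  h2:8  h3:8  h4:5  h5:5  h6:0  h7:0 ⇒ 12.
Leveled (Job 1@5, Job 4@1, Job 5@3, Job 3@3, Job 6@6, Job 2@5, Job 7@7): h1:5  h2:5  h3:6  h4:6  h5:6  h6:5  h7:5 ⇒ 6.
Reduction 12 − 6 = 6.

6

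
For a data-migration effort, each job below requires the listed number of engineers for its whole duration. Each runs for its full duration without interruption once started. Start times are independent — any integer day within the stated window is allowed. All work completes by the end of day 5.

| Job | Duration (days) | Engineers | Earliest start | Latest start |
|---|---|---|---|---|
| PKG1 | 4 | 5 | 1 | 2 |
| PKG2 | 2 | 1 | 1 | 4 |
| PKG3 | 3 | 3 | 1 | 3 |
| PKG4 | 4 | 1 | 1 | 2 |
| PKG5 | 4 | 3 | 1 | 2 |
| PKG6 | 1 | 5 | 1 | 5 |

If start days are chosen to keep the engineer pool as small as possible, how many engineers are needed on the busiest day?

Early-start (PKG1@1, PKG2@1, PKG3@1, PKG4@1, PKG5@1, PKG6@1) gives peak 18: d1:18  d2:13  d3:12  d4:9  d5:0.
Shift PKG3→3, PKG6→5.
Schedule PKG1@1, PKG2@1, PKG3@3, PKG4@1, PKG5@1, PKG6@5: d1:10  d2:10  d3:12  d4:12  d5:8 — peak 12.

12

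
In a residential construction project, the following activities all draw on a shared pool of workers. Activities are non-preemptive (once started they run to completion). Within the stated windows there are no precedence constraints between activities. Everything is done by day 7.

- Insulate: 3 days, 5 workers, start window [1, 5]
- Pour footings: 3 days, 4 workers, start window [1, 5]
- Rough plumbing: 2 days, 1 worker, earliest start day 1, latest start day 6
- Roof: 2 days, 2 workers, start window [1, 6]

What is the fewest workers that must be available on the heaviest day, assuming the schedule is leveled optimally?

Early-start (Insulate@1, Pour footings@1, Rough plumbing@1, Roof@1) gives peak 12: d1:12  d2:12  d3:9  d4:0  d5:0  d6:0  d7:0.
Shift Pour footings→4, Roof→4.
Schedule Insulate@1, Pour footings@4, Rough plumbing@1, Roof@4: d1:6  d2:6  d3:5  d4:6  d5:6  d6:4  d7:0 — peak 6.

6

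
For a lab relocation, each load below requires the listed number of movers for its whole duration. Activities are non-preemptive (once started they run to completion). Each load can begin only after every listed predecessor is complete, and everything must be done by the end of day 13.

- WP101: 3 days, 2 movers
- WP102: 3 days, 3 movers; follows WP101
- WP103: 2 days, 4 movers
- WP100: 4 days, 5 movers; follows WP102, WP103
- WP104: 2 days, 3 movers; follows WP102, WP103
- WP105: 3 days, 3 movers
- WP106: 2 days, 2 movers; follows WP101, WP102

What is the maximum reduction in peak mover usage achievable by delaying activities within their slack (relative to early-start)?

Early-start peak: d1:9  d2:9  d3:5  d4:3  d5:3  d6:3  d7:10  d8:10  d9:5  d10:5  d11:0  d12:0  d13:0 ⇒ 10.
Leveled (WP101@1, WP102@4, WP103@1, WP100@7, WP104@11, WP105@3, WP106@11): d1:6  d2:6  d3:5  d4:6  d5:6  d6:3  d7:5  d8:5  d9:5  d10:5  d11:5  d12:5  d13:0 ⇒ 6.
Reduction 10 − 6 = 4.

4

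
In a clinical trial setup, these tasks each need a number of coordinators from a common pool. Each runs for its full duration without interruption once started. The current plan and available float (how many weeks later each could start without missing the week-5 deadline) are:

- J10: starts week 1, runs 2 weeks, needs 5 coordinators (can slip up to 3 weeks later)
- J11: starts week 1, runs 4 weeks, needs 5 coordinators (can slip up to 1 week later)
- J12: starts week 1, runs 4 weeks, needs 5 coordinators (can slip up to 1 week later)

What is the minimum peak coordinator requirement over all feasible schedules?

Schedule J10@1, J11@1, J12@1: w1:15  w2:15  w3:10  w4:10  w5:0 — peak 15.
No arrangement of the 16 feasible schedules does better.

15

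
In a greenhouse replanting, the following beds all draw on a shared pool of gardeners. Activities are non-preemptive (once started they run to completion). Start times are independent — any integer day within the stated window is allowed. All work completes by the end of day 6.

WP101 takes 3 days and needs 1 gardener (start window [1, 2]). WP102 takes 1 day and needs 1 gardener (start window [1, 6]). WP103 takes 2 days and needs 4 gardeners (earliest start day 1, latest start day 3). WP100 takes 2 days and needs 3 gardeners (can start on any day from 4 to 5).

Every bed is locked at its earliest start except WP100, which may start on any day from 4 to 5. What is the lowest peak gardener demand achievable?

6

WP100@4: d1:6  d2:5  d3:1  d4:3  d5:3  d6:0 → peak 6
WP100@5: d1:6  d2:5  d3:1  d4:0  d5:3  d6:3 → peak 6
Best is WP100@4, peak 6.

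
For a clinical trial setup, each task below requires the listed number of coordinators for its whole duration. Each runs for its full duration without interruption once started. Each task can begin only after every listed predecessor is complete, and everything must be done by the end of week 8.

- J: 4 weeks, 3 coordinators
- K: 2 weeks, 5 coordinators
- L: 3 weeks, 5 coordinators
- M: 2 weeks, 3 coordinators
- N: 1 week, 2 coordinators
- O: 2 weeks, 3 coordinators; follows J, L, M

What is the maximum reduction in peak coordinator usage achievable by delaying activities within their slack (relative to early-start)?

10

Early-start peak: w1:18  w2:16  w3:8  w4:3  w5:3  w6:3  w7:0  w8:0 ⇒ 18.
Leveled (J@1, K@1, L@3, M@5, N@6, O@7): w1:8  w2:8  w3:8  w4:8  w5:8  w6:5  w7:3  w8:3 ⇒ 8.
Reduction 18 − 8 = 10.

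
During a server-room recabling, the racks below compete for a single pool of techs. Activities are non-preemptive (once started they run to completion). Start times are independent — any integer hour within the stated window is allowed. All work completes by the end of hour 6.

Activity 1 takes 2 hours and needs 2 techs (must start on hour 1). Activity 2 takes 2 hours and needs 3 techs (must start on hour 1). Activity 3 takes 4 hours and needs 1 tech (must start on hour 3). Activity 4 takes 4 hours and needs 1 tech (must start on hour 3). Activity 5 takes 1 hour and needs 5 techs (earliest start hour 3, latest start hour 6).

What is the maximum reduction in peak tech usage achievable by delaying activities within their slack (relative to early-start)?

Early-start peak: h1:5  h2:5  h3:7  h4:2  h5:2  h6:2 ⇒ 7.
Leveled (Activity 1@1, Activity 2@1, Activity 3@3, Activity 4@3, Activity 5@3): h1:5  h2:5  h3:7  h4:2  h5:2  h6:2 ⇒ 7.
Reduction 7 − 7 = 0.

0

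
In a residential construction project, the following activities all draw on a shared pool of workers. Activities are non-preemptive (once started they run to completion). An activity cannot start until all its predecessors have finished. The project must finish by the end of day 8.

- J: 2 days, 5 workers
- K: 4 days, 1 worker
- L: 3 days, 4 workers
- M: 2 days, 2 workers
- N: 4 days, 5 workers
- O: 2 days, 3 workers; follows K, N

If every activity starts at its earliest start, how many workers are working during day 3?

10

At early start, day 3 has: K, L, N.
Demand: 1 + 4 + 5 = 10.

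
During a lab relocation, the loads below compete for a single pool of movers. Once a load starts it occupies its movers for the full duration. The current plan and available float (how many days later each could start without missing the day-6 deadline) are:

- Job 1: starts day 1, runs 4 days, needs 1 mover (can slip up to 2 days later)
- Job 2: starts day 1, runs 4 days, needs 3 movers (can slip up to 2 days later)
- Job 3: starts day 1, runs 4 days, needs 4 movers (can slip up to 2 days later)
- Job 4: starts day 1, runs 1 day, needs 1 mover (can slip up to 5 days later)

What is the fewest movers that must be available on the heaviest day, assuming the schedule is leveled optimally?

8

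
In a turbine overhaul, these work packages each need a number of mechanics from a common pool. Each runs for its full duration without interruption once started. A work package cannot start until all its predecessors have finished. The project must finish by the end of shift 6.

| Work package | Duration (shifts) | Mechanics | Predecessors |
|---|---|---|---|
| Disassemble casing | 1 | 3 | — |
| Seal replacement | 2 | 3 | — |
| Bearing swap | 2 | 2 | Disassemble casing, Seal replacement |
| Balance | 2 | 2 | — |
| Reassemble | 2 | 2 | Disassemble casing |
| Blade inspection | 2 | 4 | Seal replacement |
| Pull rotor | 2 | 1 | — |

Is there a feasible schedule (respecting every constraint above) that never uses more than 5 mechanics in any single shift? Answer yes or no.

Total mechanic-shifts = 31; over 6 shifts the average is 31/6 > 5, so some shift must exceed 5.

no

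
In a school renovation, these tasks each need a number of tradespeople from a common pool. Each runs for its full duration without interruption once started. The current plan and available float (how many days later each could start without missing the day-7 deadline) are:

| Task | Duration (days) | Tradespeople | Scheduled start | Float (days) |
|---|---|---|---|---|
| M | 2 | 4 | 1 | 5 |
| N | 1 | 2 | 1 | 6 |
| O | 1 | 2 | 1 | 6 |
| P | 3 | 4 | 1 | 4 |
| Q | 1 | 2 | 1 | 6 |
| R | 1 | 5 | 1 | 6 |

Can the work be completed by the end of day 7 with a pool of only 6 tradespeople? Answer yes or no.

Schedule M@1, N@1, O@2, P@3, Q@3, R@6: d1:6  d2:6  d3:6  d4:4  d5:4  d6:5  d7:0 — peak 6 ≤ 6.

yes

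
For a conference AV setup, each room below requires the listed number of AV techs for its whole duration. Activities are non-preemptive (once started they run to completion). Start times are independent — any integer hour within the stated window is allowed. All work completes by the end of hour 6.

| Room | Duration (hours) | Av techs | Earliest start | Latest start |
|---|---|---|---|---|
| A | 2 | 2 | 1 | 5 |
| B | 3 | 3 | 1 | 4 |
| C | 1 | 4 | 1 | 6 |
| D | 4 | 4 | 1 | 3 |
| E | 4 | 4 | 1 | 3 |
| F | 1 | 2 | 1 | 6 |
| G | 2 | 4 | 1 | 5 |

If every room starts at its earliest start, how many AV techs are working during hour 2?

At early start, hour 2 has: A, B, D, E, G.
Demand: 2 + 3 + 4 + 4 + 4 = 17.

17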